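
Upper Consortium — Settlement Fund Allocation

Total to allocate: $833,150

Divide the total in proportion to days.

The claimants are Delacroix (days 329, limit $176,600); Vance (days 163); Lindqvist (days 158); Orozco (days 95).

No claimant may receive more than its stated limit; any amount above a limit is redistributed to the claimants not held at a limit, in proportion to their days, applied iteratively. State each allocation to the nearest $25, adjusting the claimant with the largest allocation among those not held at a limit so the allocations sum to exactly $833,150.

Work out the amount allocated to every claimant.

Combined days = 745.
Proportional shares (ignoring caps): Delacroix 367,927.99; Vance 182,286.51; Lindqvist 176,694.90; Orozco 106,240.60.
Cap binds for Delacroix ($176,600); remaining pool $656,550 reallocated over remaining days 416.
Shares after redistribution: Vance 257,253.97 → $257,250; Lindqvist 249,362.74 → $249,375; Orozco 149,933.29 → $149,925.

Delacroix: $176,600 · Vance: $257,250 · Lindqvist: $249,375 · Orozco: $149,925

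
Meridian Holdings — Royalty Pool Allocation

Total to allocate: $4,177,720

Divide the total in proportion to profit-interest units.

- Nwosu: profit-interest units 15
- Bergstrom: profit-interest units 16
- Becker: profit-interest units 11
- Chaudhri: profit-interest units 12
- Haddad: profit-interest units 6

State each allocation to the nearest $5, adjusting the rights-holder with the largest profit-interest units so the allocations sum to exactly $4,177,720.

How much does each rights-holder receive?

Total profit-interest units = 15 + 16 + 11 + 12 + 6 = 60.
Proportional shares: Nwosu 1,044,430.00; Bergstrom 1,114,058.67; Becker 765,915.33; Chaudhri 835,544.00; Haddad 417,772.00.
At nearest $5: Nwosu $1,044,430; Bergstrom $1,114,060; Becker $765,915; Chaudhri $835,545; Haddad $417,770. Sum = $4,177,720.
Rounded total matches; no reconciliation needed.

Nwosu: $1,044,430 · Bergstrom: $1,114,060 · Becker: $765,915 · Chaudhri: $835,545 · Haddad: $417,770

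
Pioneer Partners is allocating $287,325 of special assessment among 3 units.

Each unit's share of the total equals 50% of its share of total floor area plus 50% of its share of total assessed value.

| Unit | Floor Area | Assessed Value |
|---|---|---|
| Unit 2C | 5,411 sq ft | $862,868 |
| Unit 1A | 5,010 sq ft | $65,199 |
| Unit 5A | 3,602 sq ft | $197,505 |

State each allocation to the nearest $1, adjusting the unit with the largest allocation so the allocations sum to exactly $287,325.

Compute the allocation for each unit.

Unit 2C: $165,567 · Unit 1A: $59,648 · Unit 5A: $62,110

Floor area total 14,023; assessed value total 1,125,572.
Combined weights (50% floor area + 50% assessed value): Unit 2C 0.5762; Unit 1A 0.2076; Unit 5A 0.2162.
Pro-rata amounts: Unit 2C 165,566.73; Unit 1A 59,648.01; Unit 5A 62,110.26.
Rounded to nearest $1: Unit 2C $165,567; Unit 1A $59,648; Unit 5A $62,110. Sum = $287,325.
Sum already equals the total — no adjustment.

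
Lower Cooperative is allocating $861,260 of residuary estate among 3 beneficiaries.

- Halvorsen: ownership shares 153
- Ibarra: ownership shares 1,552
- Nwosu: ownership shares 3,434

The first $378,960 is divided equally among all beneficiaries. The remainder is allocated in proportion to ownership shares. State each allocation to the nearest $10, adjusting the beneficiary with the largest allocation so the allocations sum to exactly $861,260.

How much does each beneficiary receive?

First tranche $378,960 split equally: $126,320 each.
Remainder $482,300 by ownership shares (total 5,139): Halvorsen 14,359.19 → $14,360; Ibarra 145,656.66 → $145,660; Nwosu 322,284.14 → $322,280.
Totals: Halvorsen $126,320 + $14,360 = $140,680; Ibarra $126,320 + $145,660 = $271,980; Nwosu $126,320 + $322,280 = $448,600.

Halvorsen: $140,680; Ibarra: $271,980; Nwosu: $448,600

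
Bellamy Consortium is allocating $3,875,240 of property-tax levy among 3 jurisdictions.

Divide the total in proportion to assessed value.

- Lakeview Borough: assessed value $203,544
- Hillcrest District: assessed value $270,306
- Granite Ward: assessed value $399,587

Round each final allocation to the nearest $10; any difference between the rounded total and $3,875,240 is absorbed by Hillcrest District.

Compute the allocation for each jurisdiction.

Lakeview Borough: $903,080 · Hillcrest District: $1,199,280 · Granite Ward: $1,772,880

Assessed value total: 873,437.
Pro-rata amounts: Lakeview Borough 203,544/873,437 × $3,875,240 = 903,078.13; Hillcrest District 270,306/873,437 × $3,875,240 = 1,199,285.84; Granite Ward 399,587/873,437 × $3,875,240 = 1,772,876.04.
At nearest $10: Lakeview Borough $903,080; Hillcrest District $1,199,290; Granite Ward $1,772,880. Sum = $3,875,250.
Difference $3,875,240 − $3,875,250 = −$10 applied to Hillcrest District: Hillcrest District becomes $1,199,280.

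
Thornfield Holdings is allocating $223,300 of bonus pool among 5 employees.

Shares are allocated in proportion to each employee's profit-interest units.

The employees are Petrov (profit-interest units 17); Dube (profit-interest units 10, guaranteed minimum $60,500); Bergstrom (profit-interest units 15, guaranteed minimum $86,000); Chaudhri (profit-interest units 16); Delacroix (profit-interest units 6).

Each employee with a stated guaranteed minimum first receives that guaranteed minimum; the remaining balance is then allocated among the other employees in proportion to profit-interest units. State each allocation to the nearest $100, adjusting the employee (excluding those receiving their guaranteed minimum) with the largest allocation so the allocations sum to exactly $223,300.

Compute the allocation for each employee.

Guaranteed amounts: Dube $60,500; Bergstrom $86,000. Balance $76,800.
Balance split over remaining profit-interest units 39: Petrov 33,476.92 → $33,500; Chaudhri 31,507.69 → $31,500; Delacroix 11,815.38 → $11,800.

Petrov: $33,500 · Dube: $60,500 · Bergstrom: $86,000 · Chaudhri: $31,500 · Delacroix: $11,800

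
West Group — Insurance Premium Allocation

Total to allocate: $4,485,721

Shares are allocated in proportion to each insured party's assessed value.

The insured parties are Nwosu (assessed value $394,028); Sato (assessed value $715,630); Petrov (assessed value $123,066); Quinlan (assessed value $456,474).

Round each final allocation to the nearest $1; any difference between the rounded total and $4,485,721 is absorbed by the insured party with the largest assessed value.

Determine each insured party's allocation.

Nwosu: $1,046,354 | Sato: $1,900,379 | Petrov: $326,806 | Quinlan: $1,212,182

Sum of assessed value: 394,028 + 715,630 + 123,066 + 456,474 = 1,689,198.
Unrounded shares: Nwosu 1,046,354.35; Sato 1,900,379.07; Petrov 326,805.82; Quinlan 1,212,181.76.
After rounding ($1): Nwosu $1,046,354; Sato $1,900,379; Petrov $326,806; Quinlan $1,212,182. Sum = $4,485,721.
No rounding difference to absorb.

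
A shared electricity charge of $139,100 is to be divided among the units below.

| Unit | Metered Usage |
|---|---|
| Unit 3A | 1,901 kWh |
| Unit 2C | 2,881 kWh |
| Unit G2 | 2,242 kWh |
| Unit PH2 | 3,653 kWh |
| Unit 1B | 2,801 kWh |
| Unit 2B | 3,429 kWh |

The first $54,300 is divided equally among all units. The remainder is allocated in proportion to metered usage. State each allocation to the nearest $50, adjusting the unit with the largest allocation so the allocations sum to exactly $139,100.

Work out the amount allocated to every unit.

First tranche $54,300 split equally: $9,050 each.
Remainder $84,800 by metered usage (total 16,907): Unit 3A 9,534.80 → $9,550; Unit 2C 14,450.16 → $14,450; Unit G2 11,245.14 → $11,250; Unit PH2 18,322.26 → $18,300; Unit 1B 14,048.90 → $14,050; Unit 2B 17,198.75 → $17,200.
Totals: Unit 3A $9,050 + $9,550 = $18,600; Unit 2C $9,050 + $14,450 = $23,500; Unit G2 $9,050 + $11,250 = $20,300; Unit PH2 $9,050 + $18,300 = $27,350; Unit 1B $9,050 + $14,050 = $23,100; Unit 2B $9,050 + $17,200 = $26,250.

Unit 3A: $18,600; Unit 2C: $23,500; Unit G2: $20,300; Unit PH2: $27,350; Unit 1B: $23,100; Unit 2B: $26,250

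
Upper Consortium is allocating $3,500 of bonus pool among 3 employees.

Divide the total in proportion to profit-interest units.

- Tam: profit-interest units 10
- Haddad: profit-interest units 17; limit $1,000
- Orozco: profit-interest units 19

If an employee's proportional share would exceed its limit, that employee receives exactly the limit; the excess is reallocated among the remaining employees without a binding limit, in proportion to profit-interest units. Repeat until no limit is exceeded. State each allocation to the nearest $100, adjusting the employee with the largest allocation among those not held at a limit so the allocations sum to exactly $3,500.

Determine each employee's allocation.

Tam: $900 · Haddad: $1,000 · Orozco: $1,600

Profit-interest units total: 46.
Proportional shares (ignoring caps): Tam 760.87; Haddad 1,293.48; Orozco 1,445.65.
Capped: Haddad ($1,000); remaining pool $2,500 reallocated over remaining profit-interest units 29.
Shares after redistribution: Tam 862.07 → $900; Orozco 1,637.93 → $1,600.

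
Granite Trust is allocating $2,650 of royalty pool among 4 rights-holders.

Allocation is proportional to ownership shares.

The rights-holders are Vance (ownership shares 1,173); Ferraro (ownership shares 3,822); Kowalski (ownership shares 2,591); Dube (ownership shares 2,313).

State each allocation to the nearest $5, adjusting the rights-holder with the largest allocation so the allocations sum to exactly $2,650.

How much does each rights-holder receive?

Vance: $315; Ferraro: $1,020; Kowalski: $695; Dube: $620

Total ownership shares = 9,899.
Proportional shares: Vance 1,173/9,899 × $2,650 = 314.02; Ferraro 3,822/9,899 × $2,650 = 1,023.16; Kowalski 2,591/9,899 × $2,650 = 693.62; Dube 2,313/9,899 × $2,650 = 619.20.
At nearest $5: Vance $315; Ferraro $1,025; Kowalski $695; Dube $620. Sum = $2,655.
Difference $2,650 − $2,655 = −$5 applied to largest allocation (Ferraro): Ferraro becomes $1,020.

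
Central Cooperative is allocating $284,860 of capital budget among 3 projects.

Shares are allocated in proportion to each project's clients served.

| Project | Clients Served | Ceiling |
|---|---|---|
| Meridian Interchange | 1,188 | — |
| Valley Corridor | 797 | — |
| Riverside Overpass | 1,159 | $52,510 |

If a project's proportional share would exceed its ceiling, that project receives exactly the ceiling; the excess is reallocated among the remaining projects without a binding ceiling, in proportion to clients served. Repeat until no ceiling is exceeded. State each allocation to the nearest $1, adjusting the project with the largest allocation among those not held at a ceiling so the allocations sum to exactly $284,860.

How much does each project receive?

Meridian Interchange: $139,059 | Valley Corridor: $93,291 | Riverside Overpass: $52,510

Total clients served = 3,144.
Pro-rata shares before constraints: Meridian Interchange 107,637.94; Valley Corridor 72,211.65; Riverside Overpass 105,010.41.
Held at cap: Riverside Overpass ($52,510); residual $232,350 reallocated over remaining clients served 1,985.
Redistributed shares: Meridian Interchange 139,058.84 → $139,059; Valley Corridor 93,291.16 → $93,291.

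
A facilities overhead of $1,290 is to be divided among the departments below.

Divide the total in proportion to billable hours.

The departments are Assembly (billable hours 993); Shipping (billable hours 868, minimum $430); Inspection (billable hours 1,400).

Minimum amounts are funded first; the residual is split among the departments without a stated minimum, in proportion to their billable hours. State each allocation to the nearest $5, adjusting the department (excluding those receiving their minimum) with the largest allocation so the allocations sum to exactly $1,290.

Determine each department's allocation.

Minimums first: Shipping $430. Balance $860.
Balance split over remaining billable hours 2,393: Assembly 356.87 → $355; Inspection 503.13 → $505.

Assembly: $355; Shipping: $430; Inspection: $505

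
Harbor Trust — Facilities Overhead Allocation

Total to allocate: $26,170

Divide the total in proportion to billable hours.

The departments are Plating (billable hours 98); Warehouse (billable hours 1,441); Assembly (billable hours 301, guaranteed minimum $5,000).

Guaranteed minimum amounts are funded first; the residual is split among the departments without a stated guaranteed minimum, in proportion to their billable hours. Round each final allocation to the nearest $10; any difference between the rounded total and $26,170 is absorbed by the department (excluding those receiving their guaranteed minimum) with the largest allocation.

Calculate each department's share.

Plating: $1,350 | Warehouse: $19,820 | Assembly: $5,000

Minimums first: Assembly $5,000. Residual $21,170.
Residual split over remaining billable hours 1,539: Plating 1,348.06 → $1,350; Warehouse 19,821.94 → $19,820.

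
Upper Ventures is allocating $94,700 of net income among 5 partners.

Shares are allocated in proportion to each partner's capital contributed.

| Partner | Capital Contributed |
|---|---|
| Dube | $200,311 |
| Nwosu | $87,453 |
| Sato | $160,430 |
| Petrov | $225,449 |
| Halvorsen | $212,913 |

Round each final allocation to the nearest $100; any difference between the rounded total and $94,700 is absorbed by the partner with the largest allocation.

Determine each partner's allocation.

Total capital contributed = 886,556.
Proportional shares: Dube 200,311/886,556 × $94,700 = 21,396.79; Nwosu 87,453/886,556 × $94,700 = 9,341.54; Sato 160,430/886,556 × $94,700 = 17,136.79; Petrov 225,449/886,556 × $94,700 = 24,081.98; Halvorsen 212,913/886,556 × $94,700 = 22,742.91.
At nearest $100: Dube $21,400; Nwosu $9,300; Sato $17,100; Petrov $24,100; Halvorsen $22,700. Sum = $94,600.
Difference $94,700 − $94,600 = +$100 applied to largest allocation (Petrov): Petrov becomes $24,200.

Dube: $21,400; Nwosu: $9,300; Sato: $17,100; Petrov: $24,200; Halvorsen: $22,700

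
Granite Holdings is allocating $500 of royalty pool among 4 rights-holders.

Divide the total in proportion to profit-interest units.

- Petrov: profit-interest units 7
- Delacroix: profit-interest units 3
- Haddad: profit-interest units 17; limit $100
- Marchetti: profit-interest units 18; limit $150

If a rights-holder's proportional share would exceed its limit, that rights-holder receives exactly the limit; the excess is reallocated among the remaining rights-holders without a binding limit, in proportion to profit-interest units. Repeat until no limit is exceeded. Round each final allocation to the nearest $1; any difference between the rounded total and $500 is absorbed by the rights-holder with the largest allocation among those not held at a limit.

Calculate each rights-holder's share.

Petrov: $175 · Delacroix: $75 · Haddad: $100 · Marchetti: $150

Total profit-interest units = 45.
Pro-rata shares before constraints: Petrov 77.78; Delacroix 33.33; Haddad 188.89; Marchetti 200.00.
Cap binds for Haddad ($100), Marchetti ($150); remaining pool $250 reallocated over remaining profit-interest units 10.
Remaining shares: Petrov 175.00 → $175; Delacroix 75.00 → $75.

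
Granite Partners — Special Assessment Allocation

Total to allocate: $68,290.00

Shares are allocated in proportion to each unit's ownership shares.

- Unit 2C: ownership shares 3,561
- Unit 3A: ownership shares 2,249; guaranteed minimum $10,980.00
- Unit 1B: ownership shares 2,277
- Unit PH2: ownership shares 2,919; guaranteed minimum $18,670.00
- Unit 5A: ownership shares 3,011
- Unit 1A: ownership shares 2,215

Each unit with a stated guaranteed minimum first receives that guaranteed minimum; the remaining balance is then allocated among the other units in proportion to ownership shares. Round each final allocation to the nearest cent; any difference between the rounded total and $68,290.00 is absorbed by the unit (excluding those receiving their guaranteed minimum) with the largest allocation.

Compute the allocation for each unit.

Guaranteed amounts: Unit 3A $10,980.00; Unit PH2 $18,670.00. Remaining pool $38,640.00.
Remaining pool split over remaining ownership shares 11,064: Unit 2C 12,436.4642 → $12,436.46; Unit 1B 7,952.2126 → $7,952.21; Unit 5A 10,515.6399 → $10,515.64; Unit 1A 7,735.6833 → $7,735.68.
Rounding difference +$0.01 applied to Unit 2C → $12,436.47.

Unit 2C: $12,436.47 | Unit 3A: $10,980.00 | Unit 1B: $7,952.21 | Unit PH2: $18,670.00 | Unit 5A: $10,515.64 | Unit 1A: $7,735.68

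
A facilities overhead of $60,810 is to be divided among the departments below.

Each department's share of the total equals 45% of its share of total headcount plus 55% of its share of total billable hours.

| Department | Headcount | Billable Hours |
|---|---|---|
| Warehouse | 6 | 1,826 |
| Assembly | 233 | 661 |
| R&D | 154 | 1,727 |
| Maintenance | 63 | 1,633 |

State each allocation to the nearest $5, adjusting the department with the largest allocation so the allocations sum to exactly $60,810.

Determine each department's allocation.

Warehouse: $10,805; Assembly: $17,765; R&D: $19,120; Maintenance: $13,120

Headcount total 456; billable hours total 5,847.
Blended shares (45% headcount + 55% billable hours): Warehouse 0.1777; Assembly 0.2921; R&D 0.3144; Maintenance 0.2158.
Pro-rata amounts: Warehouse 10,804.99; Assembly 17,763.29; R&D 19,120.15; Maintenance 13,121.57.
At nearest $5: Warehouse $10,805; Assembly $17,765; R&D $19,120; Maintenance $13,120. Sum = $60,810.
No rounding difference to absorb.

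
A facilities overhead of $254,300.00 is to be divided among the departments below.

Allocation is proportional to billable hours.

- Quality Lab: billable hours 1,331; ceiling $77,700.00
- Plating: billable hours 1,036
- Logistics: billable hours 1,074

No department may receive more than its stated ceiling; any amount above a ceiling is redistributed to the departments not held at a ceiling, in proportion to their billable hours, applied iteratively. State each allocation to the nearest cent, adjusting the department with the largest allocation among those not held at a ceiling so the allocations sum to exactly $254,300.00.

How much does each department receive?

Quality Lab: $77,700.00 · Plating: $86,709.76 · Logistics: $89,890.24

Sum of billable hours: 3,441.
Pro-rata shares before constraints: Quality Lab 98,364.8067; Plating 76,563.4409; Logistics 79,371.7524.
Capped: Quality Lab ($77,700.00); residual $176,600.00 reallocated over remaining billable hours 2,110.
Remaining shares: Plating 86,709.7630 → $86,709.76; Logistics 89,890.2370 → $89,890.24.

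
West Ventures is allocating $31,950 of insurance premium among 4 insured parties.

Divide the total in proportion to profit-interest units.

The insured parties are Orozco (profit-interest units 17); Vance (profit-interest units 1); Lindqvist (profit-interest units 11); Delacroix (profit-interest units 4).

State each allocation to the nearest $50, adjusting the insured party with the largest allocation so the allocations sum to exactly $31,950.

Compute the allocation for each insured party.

Combined profit-interest units = 33.
Proportional shares: Orozco 17/33 × $31,950 = 16,459.09; Vance 1/33 × $31,950 = 968.18; Lindqvist 11/33 × $31,950 = 10,650.00; Delacroix 4/33 × $31,950 = 3,872.73.
After rounding ($50): Orozco $16,450; Vance $950; Lindqvist $10,650; Delacroix $3,850. Sum = $31,900.
Difference $31,950 − $31,900 = +$50 applied to largest allocation (Orozco): Orozco becomes $16,500.

Orozco: $16,500 | Vance: $950 | Lindqvist: $10,650 | Delacroix: $3,850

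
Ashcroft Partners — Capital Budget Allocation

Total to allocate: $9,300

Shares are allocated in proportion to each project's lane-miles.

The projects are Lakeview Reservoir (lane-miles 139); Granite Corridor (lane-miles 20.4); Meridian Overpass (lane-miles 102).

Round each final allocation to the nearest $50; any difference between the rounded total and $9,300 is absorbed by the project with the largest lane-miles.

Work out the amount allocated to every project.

Lakeview Reservoir: $4,900 | Granite Corridor: $750 | Meridian Overpass: $3,650

Total lane-miles = 261.4.
Unrounded shares: Lakeview Reservoir 139/261.4 × $9,300 = 4,945.29; Granite Corridor 20.4/261.4 × $9,300 = 725.78; Meridian Overpass 102/261.4 × $9,300 = 3,628.92.
After rounding ($50): Lakeview Reservoir $4,950; Granite Corridor $750; Meridian Overpass $3,650. Sum = $9,350.
Difference $9,300 − $9,350 = −$50 applied to largest lane-miles (Lakeview Reservoir): Lakeview Reservoir becomes $4,900.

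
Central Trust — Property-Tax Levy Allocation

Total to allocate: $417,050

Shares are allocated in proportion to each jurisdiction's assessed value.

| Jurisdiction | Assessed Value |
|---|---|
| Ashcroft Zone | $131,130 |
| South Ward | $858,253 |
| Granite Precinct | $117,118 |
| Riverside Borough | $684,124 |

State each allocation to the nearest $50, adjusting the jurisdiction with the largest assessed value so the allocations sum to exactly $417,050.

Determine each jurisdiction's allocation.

Assessed value total: 1,790,625.
Unrounded shares: Ashcroft Zone 131,130/1,790,625 × $417,050 = 30,541.16; South Ward 858,253/1,790,625 × $417,050 = 199,893.56; Granite Precinct 117,118/1,790,625 × $417,050 = 27,277.66; Riverside Borough 684,124/1,790,625 × $417,050 = 159,337.61.
Rounded to nearest $50: Ashcroft Zone $30,550; South Ward $199,900; Granite Precinct $27,300; Riverside Borough $159,350. Sum = $417,100.
Difference $417,050 − $417,100 = −$50 applied to largest assessed value (South Ward): South Ward becomes $199,850.

Ashcroft Zone: $30,550 · South Ward: $199,850 · Granite Precinct: $27,300 · Riverside Borough: $159,350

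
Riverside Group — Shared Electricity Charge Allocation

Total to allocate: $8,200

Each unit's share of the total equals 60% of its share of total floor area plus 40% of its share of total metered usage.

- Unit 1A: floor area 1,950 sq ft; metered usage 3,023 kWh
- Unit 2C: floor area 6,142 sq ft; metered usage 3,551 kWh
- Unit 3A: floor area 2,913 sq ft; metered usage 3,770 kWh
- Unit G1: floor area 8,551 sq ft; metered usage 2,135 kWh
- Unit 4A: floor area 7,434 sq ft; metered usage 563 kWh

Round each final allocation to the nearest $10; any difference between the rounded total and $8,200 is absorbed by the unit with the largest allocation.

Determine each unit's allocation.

Unit 1A: $1,120 · Unit 2C: $2,010 · Unit 3A: $1,480 · Unit G1: $2,090 · Unit 4A: $1,500

Totals — floor area 26,990, metered usage 13,042.
Blended shares (60% floor area + 40% metered usage): Unit 1A 0.1361; Unit 2C 0.2454; Unit 3A 0.1804; Unit G1 0.2556; Unit 4A 0.1825.
Unrounded shares: Unit 1A 1,115.73; Unit 2C 2,012.68; Unit 3A 1,479.15; Unit G1 2,095.70; Unit 4A 1,496.73.
After rounding ($10): Unit 1A $1,120; Unit 2C $2,010; Unit 3A $1,480; Unit G1 $2,100; Unit 4A $1,500. Sum = $8,210.
Difference $8,200 − $8,210 = −$10 applied to largest allocation (Unit G1): Unit G1 becomes $2,090.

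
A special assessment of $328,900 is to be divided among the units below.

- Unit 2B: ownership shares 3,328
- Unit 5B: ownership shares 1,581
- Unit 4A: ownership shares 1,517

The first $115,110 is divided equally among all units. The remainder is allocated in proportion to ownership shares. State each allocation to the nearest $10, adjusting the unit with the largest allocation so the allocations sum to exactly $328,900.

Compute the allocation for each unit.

Unit 2B: $149,090 · Unit 5B: $90,970 · Unit 4A: $88,840

First tranche $115,110 split equally: $38,370 each.
Remainder $213,790 by ownership shares (total 6,426): Unit 2B 110,721.00 → $110,720; Unit 5B 52,599.13 → $52,600; Unit 4A 50,469.88 → $50,470.
Totals: Unit 2B $38,370 + $110,720 = $149,090; Unit 5B $38,370 + $52,600 = $90,970; Unit 4A $38,370 + $50,470 = $88,840.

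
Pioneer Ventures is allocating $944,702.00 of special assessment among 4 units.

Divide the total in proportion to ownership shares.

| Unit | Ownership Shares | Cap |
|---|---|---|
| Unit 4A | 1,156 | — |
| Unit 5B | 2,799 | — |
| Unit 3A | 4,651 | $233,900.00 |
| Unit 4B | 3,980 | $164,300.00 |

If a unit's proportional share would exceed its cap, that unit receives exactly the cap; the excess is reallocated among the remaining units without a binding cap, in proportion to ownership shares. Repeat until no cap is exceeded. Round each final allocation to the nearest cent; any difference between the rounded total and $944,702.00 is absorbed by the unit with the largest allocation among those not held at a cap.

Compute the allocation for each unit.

Combined ownership shares = 12,586.
Unconstrained shares: Unit 4A 86,769.0698; Unit 5B 210,092.2372; Unit 3A 349,102.8923; Unit 4B 298,737.8007.
Cap binds for Unit 3A ($233,900.00), Unit 4B ($164,300.00); remaining pool $546,502.00 reallocated over remaining ownership shares 3,955.
Shares after redistribution: Unit 4A 159,736.1092 → $159,736.11; Unit 5B 386,765.8908 → $386,765.89.

Unit 4A: $159,736.11; Unit 5B: $386,765.89; Unit 3A: $233,900.00; Unit 4B: $164,300.00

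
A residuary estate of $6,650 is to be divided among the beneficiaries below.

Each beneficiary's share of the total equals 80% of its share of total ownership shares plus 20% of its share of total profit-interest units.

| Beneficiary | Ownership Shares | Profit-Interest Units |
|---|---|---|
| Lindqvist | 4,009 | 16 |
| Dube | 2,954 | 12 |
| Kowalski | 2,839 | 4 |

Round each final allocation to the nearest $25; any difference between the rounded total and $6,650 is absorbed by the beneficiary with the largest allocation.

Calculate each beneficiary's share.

Totals — ownership shares 9,802, profit-interest units 32.
Combined weights (80% ownership shares + 20% profit-interest units): Lindqvist 0.4272; Dube 0.3161; Kowalski 0.2567.
Unrounded shares: Lindqvist 2,840.87; Dube 2,102.02; Kowalski 1,707.11.
After rounding ($25): Lindqvist $2,850; Dube $2,100; Kowalski $1,700. Sum = $6,650.
Rounded total matches; no reconciliation needed.

Lindqvist: $2,850 · Dube: $2,100 · Kowalski: $1,700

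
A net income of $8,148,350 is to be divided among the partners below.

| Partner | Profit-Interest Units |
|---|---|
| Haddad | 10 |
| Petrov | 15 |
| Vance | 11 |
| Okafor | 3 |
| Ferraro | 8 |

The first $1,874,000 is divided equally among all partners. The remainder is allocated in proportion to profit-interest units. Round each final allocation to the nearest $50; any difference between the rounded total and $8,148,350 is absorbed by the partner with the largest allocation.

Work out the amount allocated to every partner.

$1,874,000 shared equally gives $374,800 per partner.
Remainder $6,274,350 by profit-interest units (total 47): Haddad 1,334,968.09 → $1,334,950; Petrov 2,002,452.13 → $2,002,450; Vance 1,468,464.89 → $1,468,450; Okafor 400,490.43 → $400,500; Ferraro 1,067,974.47 → $1,067,950.
Rounding difference +$50 on remainder applied to Petrov.
Totals: Haddad $374,800 + $1,334,950 = $1,709,750; Petrov $374,800 + $2,002,500 = $2,377,300; Vance $374,800 + $1,468,450 = $1,843,250; Okafor $374,800 + $400,500 = $775,300; Ferraro $374,800 + $1,067,950 = $1,442,750.

Haddad: $1,709,750 | Petrov: $2,377,300 | Vance: $1,843,250 | Okafor: $775,300 | Ferraro: $1,442,750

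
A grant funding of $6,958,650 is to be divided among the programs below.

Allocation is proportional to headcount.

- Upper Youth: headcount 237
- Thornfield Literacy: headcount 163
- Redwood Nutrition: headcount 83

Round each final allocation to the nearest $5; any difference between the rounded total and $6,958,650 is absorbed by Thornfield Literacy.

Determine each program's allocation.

Combined headcount = 483.
Pro-rata amounts: Upper Youth 237/483 × $6,958,650 = 3,414,492.86; Thornfield Literacy 163/483 × $6,958,650 = 2,348,364.29; Redwood Nutrition 83/483 × $6,958,650 = 1,195,792.86.
At nearest $5: Upper Youth $3,414,495; Thornfield Literacy $2,348,365; Redwood Nutrition $1,195,795. Sum = $6,958,655.
Difference $6,958,650 − $6,958,655 = −$5 applied to Thornfield Literacy: Thornfield Literacy becomes $2,348,360.

Upper Youth: $3,414,495 · Thornfield Literacy: $2,348,360 · Redwood Nutrition: $1,195,795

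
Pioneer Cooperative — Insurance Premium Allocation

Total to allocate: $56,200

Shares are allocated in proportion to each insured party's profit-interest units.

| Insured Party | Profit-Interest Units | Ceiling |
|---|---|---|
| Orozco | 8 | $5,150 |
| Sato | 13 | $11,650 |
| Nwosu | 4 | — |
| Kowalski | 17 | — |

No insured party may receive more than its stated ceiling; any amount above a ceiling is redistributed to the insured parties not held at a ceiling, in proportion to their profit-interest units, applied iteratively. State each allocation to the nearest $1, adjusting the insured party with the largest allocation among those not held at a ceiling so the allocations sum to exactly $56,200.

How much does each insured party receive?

Total profit-interest units = 42.
Pro-rata shares before constraints: Orozco 10,704.76; Sato 17,395.24; Nwosu 5,352.38; Kowalski 22,747.62.
Capped: Orozco ($5,150), Sato ($11,650); residual $39,400 reallocated over remaining profit-interest units 21.
Remaining shares: Nwosu 7,504.76 → $7,505; Kowalski 31,895.24 → $31,895.

Orozco: $5,150; Sato: $11,650; Nwosu: $7,505; Kowalski: $31,895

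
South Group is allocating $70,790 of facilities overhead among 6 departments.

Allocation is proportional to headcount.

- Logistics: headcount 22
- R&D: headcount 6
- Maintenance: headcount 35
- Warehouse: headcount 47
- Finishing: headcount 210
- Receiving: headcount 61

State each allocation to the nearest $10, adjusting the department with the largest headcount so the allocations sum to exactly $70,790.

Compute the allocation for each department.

Logistics: $4,090 | R&D: $1,110 | Maintenance: $6,500 | Warehouse: $8,730 | Finishing: $39,030 | Receiving: $11,330

Sum of headcount: 381.
Proportional shares: Logistics 22/381 × $70,790 = 4,087.61; R&D 6/381 × $70,790 = 1,114.80; Maintenance 35/381 × $70,790 = 6,503.02; Warehouse 47/381 × $70,790 = 8,732.62; Finishing 210/381 × $70,790 = 39,018.11; Receiving 61/381 × $70,790 = 11,333.83.
After rounding ($10): Logistics $4,090; R&D $1,110; Maintenance $6,500; Warehouse $8,730; Finishing $39,020; Receiving $11,330. Sum = $70,780.
Difference $70,790 − $70,780 = +$10 applied to largest headcount (Finishing): Finishing becomes $39,030.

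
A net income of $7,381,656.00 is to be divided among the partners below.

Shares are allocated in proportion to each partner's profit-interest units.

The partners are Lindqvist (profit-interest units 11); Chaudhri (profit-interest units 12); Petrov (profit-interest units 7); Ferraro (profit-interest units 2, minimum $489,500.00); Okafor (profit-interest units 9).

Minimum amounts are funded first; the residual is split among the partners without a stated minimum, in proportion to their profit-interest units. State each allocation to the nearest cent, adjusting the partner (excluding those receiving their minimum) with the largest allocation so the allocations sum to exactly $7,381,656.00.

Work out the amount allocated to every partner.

Lindqvist: $1,943,941.44; Chaudhri: $2,120,663.38; Petrov: $1,237,053.64; Ferraro: $489,500.00; Okafor: $1,590,497.54

Minimums first: Ferraro $489,500.00. Remaining pool $6,892,156.00.
Remaining pool split over remaining profit-interest units 39: Lindqvist 1,943,941.4359 → $1,943,941.44; Chaudhri 2,120,663.3846 → $2,120,663.38; Petrov 1,237,053.6410 → $1,237,053.64; Okafor 1,590,497.5385 → $1,590,497.54.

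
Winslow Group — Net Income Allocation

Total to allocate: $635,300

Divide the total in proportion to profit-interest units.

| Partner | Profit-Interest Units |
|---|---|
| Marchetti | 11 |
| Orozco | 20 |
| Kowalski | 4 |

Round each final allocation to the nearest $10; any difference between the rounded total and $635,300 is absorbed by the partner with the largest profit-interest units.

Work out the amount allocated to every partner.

Total profit-interest units = 35.
Unrounded shares: Marchetti 11/35 × $635,300 = 199,665.71; Orozco 20/35 × $635,300 = 363,028.57; Kowalski 4/35 × $635,300 = 72,605.71.
Rounded to nearest $10: Marchetti $199,670; Orozco $363,030; Kowalski $72,610. Sum = $635,310.
Difference $635,300 − $635,310 = −$10 applied to largest profit-interest units (Orozco): Orozco becomes $363,020.

Marchetti: $199,670 · Orozco: $363,020 · Kowalski: $72,610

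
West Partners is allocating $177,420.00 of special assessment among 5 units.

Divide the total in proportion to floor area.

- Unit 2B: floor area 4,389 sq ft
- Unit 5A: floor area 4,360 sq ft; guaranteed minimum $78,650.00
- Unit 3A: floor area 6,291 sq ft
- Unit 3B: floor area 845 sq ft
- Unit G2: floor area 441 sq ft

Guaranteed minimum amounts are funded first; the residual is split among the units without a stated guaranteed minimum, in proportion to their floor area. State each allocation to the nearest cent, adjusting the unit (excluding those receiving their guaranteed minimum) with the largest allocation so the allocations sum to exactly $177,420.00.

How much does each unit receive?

Minimums first: Unit 5A $78,650.00. Residual $98,770.00.
Residual split over remaining floor area 11,966: Unit 2B 36,227.7729 → $36,227.77; Unit 3A 51,927.2998 → $51,927.30; Unit 3B 6,974.8161 → $6,974.82; Unit G2 3,640.1111 → $3,640.11.

Unit 2B: $36,227.77 | Unit 5A: $78,650.00 | Unit 3A: $51,927.30 | Unit 3B: $6,974.82 | Unit G2: $3,640.11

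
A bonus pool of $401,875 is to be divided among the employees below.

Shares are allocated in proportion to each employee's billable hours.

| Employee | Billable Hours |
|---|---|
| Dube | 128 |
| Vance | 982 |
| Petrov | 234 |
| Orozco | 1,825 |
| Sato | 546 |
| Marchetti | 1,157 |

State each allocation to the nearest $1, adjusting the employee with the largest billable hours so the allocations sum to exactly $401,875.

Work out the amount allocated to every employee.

Dube: $10,558 · Vance: $81,002 · Petrov: $19,302 · Orozco: $150,538 · Sato: $45,038 · Marchetti: $95,437

Combined billable hours = 128 + 982 + 234 + 1,825 + 546 + 1,157 = 4,872.
Raw shares: Dube 10,558.29; Vance 81,001.90; Petrov 19,301.88; Orozco 150,538.15; Sato 45,037.72; Marchetti 95,437.06.
Rounded to nearest $1: Dube $10,558; Vance $81,002; Petrov $19,302; Orozco $150,538; Sato $45,038; Marchetti $95,437. Sum = $401,875.
Rounded total matches; no reconciliation needed.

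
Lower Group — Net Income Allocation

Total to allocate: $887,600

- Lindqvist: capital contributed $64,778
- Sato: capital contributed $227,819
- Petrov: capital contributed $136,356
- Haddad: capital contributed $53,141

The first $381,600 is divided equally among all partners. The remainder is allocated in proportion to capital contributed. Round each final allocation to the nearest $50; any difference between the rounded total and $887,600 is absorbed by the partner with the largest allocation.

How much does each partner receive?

Lindqvist: $163,400 | Sato: $334,500 | Petrov: $238,500 | Haddad: $151,200

First tranche $381,600 split equally: $95,400 each.
Remainder $506,000 by capital contributed (total 482,094): Lindqvist 67,990.20 → $68,000; Sato 239,116.05 → $239,100; Petrov 143,117.60 → $143,100; Haddad 55,776.15 → $55,800.
Totals: Lindqvist $95,400 + $68,000 = $163,400; Sato $95,400 + $239,100 = $334,500; Petrov $95,400 + $143,100 = $238,500; Haddad $95,400 + $55,800 = $151,200.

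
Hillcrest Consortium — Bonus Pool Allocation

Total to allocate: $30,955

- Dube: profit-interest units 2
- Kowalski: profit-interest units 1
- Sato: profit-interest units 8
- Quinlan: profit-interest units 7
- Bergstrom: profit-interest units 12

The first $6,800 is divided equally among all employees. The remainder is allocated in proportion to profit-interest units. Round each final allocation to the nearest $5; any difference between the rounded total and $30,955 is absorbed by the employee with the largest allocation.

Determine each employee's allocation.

Equal tier: $6,800 ÷ 5 = $1,360 apiece.
Remainder $24,155 by profit-interest units (total 30): Dube 1,610.33 → $1,610; Kowalski 805.17 → $805; Sato 6,441.33 → $6,440; Quinlan 5,636.17 → $5,635; Bergstrom 9,662.00 → $9,660.
Rounding difference +$5 on remainder applied to Bergstrom.
Totals: Dube $1,360 + $1,610 = $2,970; Kowalski $1,360 + $805 = $2,165; Sato $1,360 + $6,440 = $7,800; Quinlan $1,360 + $5,635 = $6,995; Bergstrom $1,360 + $9,665 = $11,025.

Dube: $2,970 | Kowalski: $2,165 | Sato: $7,800 | Quinlan: $6,995 | Bergstrom: $11,025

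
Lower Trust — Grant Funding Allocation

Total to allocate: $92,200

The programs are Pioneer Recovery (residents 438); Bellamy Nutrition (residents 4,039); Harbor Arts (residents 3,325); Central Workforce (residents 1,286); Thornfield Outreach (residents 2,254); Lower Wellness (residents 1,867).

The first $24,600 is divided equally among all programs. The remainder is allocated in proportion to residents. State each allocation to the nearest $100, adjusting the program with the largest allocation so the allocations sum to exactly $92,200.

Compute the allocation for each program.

Pioneer Recovery: $6,300 · Bellamy Nutrition: $24,800 · Harbor Arts: $21,100 · Central Workforce: $10,700 · Thornfield Outreach: $15,600 · Lower Wellness: $13,700

Equal tier: $24,600 ÷ 6 = $4,100 apiece.
Remainder $67,600 by residents (total 13,209): Pioneer Recovery 2,241.56 → $2,200; Bellamy Nutrition 20,670.48 → $20,700; Harbor Arts 17,016.43 → $17,000; Central Workforce 6,581.39 → $6,600; Thornfield Outreach 11,535.35 → $11,500; Lower Wellness 9,554.79 → $9,600.
Totals: Pioneer Recovery $4,100 + $2,200 = $6,300; Bellamy Nutrition $4,100 + $20,700 = $24,800; Harbor Arts $4,100 + $17,000 = $21,100; Central Workforce $4,100 + $6,600 = $10,700; Thornfield Outreach $4,100 + $11,500 = $15,600; Lower Wellness $4,100 + $9,600 = $13,700.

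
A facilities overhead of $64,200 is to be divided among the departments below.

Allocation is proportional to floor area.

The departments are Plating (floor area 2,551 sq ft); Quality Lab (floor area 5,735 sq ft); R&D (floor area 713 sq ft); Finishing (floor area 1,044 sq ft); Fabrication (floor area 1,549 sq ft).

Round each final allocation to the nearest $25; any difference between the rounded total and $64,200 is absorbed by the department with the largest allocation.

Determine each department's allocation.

Plating: $14,125 | Quality Lab: $31,775 | R&D: $3,950 | Finishing: $5,775 | Fabrication: $8,575

Sum of floor area: 11,592.
Pro-rata amounts: Plating 2,551/11,592 × $64,200 = 14,128.21; Quality Lab 5,735/11,592 × $64,200 = 31,762.16; R&D 713/11,592 × $64,200 = 3,948.81; Finishing 1,044/11,592 × $64,200 = 5,781.99; Fabrication 1,549/11,592 × $64,200 = 8,578.83.
After rounding ($25): Plating $14,125; Quality Lab $31,750; R&D $3,950; Finishing $5,775; Fabrication $8,575. Sum = $64,175.
Difference $64,200 − $64,175 = +$25 applied to largest allocation (Quality Lab): Quality Lab becomes $31,775.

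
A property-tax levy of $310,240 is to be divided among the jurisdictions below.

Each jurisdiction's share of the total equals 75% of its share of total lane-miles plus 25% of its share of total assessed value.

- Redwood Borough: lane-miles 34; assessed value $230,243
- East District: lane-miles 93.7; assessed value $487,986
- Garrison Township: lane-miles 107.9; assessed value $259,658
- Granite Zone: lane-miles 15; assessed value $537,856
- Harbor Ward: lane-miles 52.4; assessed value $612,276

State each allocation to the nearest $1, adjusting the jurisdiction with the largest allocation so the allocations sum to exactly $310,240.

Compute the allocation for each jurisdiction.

Lane-miles total 303; assessed value total 2,128,019.
Blended shares (75% lane-miles + 25% assessed value): Redwood Borough 0.1112; East District 0.2893; Garrison Township 0.2976; Granite Zone 0.1003; Harbor Ward 0.2016.
Unrounded shares: Redwood Borough 34,500.98; East District 89,739.82; Garrison Township 92,322.42; Granite Zone 31,122.07; Harbor Ward 62,554.70.
At nearest $1: Redwood Borough $34,501; East District $89,740; Garrison Township $92,322; Granite Zone $31,122; Harbor Ward $62,555. Sum = $310,240.
Sum already equals the total — no adjustment.

Redwood Borough: $34,501 | East District: $89,740 | Garrison Township: $92,322 | Granite Zone: $31,122 | Harbor Ward: $62,555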